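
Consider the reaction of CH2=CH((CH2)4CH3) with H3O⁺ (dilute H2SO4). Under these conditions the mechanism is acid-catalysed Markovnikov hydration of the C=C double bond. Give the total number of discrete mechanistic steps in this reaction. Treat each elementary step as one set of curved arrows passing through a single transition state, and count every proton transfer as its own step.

3

Step 1: The π electrons of the C=C bond attack a proton of H3O⁺; Markovnikov addition places the new C–H on the less-substituted alkene carbon, so the positive charge ends up on the more-substituted carbon — a secondary carbocation. H2O is released.
(No 1,2-shift: no single shift to an adjacent carbon would give a more stable cation.)
Step 2: Water acts as the nucleophile: an oxygen lone pair bonds to the cationic carbon, giving an oxonium-ion intermediate.
Step 3: Proton transfer from the O–H of the oxonium ion to H2O completes the catalytic cycle and yields the alcohol.
Total: 3 elementary steps.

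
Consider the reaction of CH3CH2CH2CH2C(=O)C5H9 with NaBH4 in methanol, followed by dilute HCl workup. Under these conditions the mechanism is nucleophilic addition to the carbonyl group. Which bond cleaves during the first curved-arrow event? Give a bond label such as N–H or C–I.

Step 1: Nucleophilic addition: H⁻ (delivered from BH4⁻) adds to the carbonyl carbon, pushing the π(C=O) electron pair onto oxygen and giving a tetrahedral alkoxide.
The bond broken in this step is the π(C=O) bond.

π(C=O)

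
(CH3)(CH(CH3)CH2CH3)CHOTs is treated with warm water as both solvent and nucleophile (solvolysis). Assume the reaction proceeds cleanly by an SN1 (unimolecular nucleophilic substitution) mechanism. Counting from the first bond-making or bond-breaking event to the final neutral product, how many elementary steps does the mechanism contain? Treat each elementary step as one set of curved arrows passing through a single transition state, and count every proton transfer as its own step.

Step 1: Rate-determining heterolysis of the C–O bond gives TsO⁻ and a secondary carbocation.
Step 2: Carbocation rearrangement: a 1,2-hydride shift from the adjacent sec-butyl carbon converts the initially-formed secondary cation into the more stable tertiary cation.
Step 3: Nucleophilic capture: the oxygen of H2O bonds to the cationic carbon, producing an oxonium-ion intermediate.
Step 4: Proton transfer from the O–H of the oxonium ion to a solvent molecule delivers the neutral alcohol.
Total: 4 elementary steps.

4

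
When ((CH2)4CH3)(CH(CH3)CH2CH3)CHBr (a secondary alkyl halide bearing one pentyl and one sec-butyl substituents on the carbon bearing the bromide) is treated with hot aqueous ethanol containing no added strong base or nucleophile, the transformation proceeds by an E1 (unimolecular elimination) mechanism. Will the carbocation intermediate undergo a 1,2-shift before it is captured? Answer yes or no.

yes

The first-formed carbocation is secondary.
The adjacent sec-butyl carbon already bears 2 other carbon substituents and has a hydrogen to migrate; after a 1,2-hydride shift from that carbon the positive charge sits on a tertiary centre.
Tertiary is more stable than secondary, so the shift occurs.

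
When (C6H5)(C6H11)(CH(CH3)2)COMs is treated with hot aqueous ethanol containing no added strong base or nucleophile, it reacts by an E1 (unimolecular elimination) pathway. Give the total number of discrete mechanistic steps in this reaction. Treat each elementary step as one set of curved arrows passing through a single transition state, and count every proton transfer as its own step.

Step 1: The C–O bond breaks with both electrons going to the mesylate; MsO⁻ leaves and a tertiary carbocation remains.
(No 1,2-shift: no single shift to an adjacent carbon would give a more stable cation.)
Step 2: A weak base (a water (or ethanol) molecule from the solvent) removes a proton from a carbon adjacent to the cationic centre; the electrons of that C–H bond become the new π(C=C) bond, giving the alkene.
Total: 2 elementary steps.

2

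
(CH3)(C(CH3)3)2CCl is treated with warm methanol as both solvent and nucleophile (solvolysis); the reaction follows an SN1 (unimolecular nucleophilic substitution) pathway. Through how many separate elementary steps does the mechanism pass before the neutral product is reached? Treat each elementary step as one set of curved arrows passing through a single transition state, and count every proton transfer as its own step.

3

Step 1: Unassisted departure of Cl⁻ (taking the C–Cl bonding pair) generates a tertiary carbocation.
(No 1,2-shift: no single shift to an adjacent carbon would give a more stable cation.)
Step 2: CH3OH donates an oxygen lone pair into the empty p orbital of the cation, giving a protonated ether (an oxonium ion).
Step 3: Proton transfer from the O–H of the oxonium ion to a solvent molecule delivers the neutral ether.
Total: 3 elementary steps.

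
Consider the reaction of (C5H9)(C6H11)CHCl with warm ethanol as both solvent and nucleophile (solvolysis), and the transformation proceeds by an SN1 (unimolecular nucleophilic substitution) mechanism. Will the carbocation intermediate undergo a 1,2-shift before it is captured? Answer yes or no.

yes

The first-formed carbocation is secondary.
The adjacent cyclopentyl carbon already bears 2 other carbon substituents and has a hydrogen to migrate; after a 1,2-hydride shift from that carbon the positive charge sits on a tertiary centre.
Tertiary is more stable than secondary, so the shift occurs.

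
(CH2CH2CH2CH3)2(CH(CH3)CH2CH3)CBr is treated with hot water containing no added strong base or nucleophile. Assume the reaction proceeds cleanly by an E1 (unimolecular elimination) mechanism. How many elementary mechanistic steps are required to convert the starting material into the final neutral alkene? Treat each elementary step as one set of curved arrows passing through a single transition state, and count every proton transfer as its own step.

Step 1: The C–Br bond breaks with both electrons going to the bromide; Br⁻ leaves and a tertiary carbocation remains.
(No 1,2-shift: no single shift to an adjacent carbon would give a more stable cation.)
Step 2: Loss of a β-proton to a water molecule of the solvent: the C–H bonding pair collapses toward the cationic carbon to form the C=C π bond, yielding the alkene.
Total: 2 elementary steps.

2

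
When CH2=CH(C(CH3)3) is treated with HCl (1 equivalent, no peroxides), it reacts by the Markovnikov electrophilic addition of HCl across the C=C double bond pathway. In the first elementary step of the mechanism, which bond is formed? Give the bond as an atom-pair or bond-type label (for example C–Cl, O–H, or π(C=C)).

Step 1: Protonation of the alkene by HCl: the π bond acts as the nucleophile and picks up H⁺, giving the more stable (Markovnikov) secondary carbocation. The H–Cl bond breaks heterolytically, releasing Cl⁻.
The bond formed in this step is the C–H bond.

C–H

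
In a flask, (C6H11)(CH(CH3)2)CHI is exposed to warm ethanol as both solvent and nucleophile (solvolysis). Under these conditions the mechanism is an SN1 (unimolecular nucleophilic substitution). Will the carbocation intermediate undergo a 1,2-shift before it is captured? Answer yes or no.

The first-formed carbocation is secondary.
The adjacent cyclohexyl carbon already bears 2 other carbon substituents and has a hydrogen to migrate; after a 1,2-hydride shift from that carbon the positive charge sits on a tertiary centre.
Tertiary is more stable than secondary, so the shift occurs.

yes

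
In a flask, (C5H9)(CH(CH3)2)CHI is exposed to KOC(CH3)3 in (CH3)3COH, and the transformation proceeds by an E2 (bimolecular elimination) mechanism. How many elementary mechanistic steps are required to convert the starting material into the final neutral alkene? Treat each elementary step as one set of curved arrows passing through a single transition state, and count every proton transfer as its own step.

1

Step 1: In one step, (CH3)3CO⁻ pulls off a β-proton, the C–I bond cleaves, and a C=C double bond forms between the α- and β-carbons (E2, anti elimination).
Total: 1 elementary step.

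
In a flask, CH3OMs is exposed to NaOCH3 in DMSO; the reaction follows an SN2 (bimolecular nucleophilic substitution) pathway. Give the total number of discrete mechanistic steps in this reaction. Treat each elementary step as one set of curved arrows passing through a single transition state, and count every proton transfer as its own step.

1

Step 1: CH3O⁻ attacks the back face of the α-carbon while MsO⁻ departs with the C–O bonding pair — a single concerted displacement through a pentacoordinate transition state.
Total: 1 elementary step.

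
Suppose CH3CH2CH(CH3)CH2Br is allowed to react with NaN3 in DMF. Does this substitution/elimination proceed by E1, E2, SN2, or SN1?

Conditions: a primary substrate with a strong nucleophile in the polar aprotic solvent DMF.
These conditions are the textbook signature of the SN2 pathway.
An unhindered substrate with a strong nucleophile in a polar aprotic solvent favours one-step backside displacement.

SN2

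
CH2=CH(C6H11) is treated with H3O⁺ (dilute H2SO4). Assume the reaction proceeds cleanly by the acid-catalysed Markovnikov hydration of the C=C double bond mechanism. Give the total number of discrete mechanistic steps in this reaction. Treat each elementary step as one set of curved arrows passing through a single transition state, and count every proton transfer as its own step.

4

Step 1: Electrophilic addition begins with the π(C=C) electrons forming a bond to the proton of H3O⁺. Following Markovnikov's rule, the resulting cation is secondary. H2O is released.
Step 2: Carbocation rearrangement: a 1,2-hydride shift from the adjacent cyclohexyl carbon converts the initially-formed secondary cation into the more stable tertiary cation.
Step 3: Water acts as the nucleophile: an oxygen lone pair bonds to the cationic carbon, giving an oxonium-ion intermediate.
Step 4: Proton transfer from the O–H of the oxonium ion to H2O completes the catalytic cycle and yields the alcohol.
Total: 4 elementary steps.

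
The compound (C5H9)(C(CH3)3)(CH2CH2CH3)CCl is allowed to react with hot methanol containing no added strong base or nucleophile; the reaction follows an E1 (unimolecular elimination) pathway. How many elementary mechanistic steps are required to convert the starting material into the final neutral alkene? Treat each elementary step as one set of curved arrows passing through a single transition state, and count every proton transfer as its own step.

Step 1: Unassisted departure of Cl⁻ (taking the C–Cl bonding pair) generates a tertiary carbocation.
(No 1,2-shift: no single shift to an adjacent carbon would give a more stable cation.)
Step 2: Loss of a β-proton to a methanol molecule of the solvent: the C–H bonding pair collapses toward the cationic carbon to form the C=C π bond, yielding the alkene.
Total: 2 elementary steps.

2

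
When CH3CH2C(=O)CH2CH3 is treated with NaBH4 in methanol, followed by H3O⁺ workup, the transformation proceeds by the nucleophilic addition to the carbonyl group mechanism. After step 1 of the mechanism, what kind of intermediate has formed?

Step 1: H⁻ (delivered from BH4⁻) attacks the sp² carbonyl carbon; the C=O π bond breaks and the electrons end up as a lone pair on the alkoxide oxygen of the tetrahedral intermediate.
After step 1 the species present is a tetrahedral alkoxide intermediate.

tetrahedral alkoxide intermediate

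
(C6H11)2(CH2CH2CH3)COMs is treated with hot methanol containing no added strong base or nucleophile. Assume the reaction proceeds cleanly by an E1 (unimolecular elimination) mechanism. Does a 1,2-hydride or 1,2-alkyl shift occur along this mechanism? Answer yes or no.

The first-formed carbocation is tertiary.
No single 1,2-shift to an adjacent carbon would produce a more-substituted cation than the one already present, so no rearrangement occurs.

no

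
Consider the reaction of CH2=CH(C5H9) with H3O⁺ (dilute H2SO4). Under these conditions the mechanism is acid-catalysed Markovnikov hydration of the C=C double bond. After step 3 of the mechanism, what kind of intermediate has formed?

oxonium ion

Step 1: Protonation of the alkene by H3O⁺: the π bond acts as the nucleophile and picks up H⁺, giving the more stable (Markovnikov) secondary carbocation. H2O is released.
Step 2: Carbocation rearrangement: a 1,2-hydride shift from the adjacent cyclopentyl carbon converts the initially-formed secondary cation into the more stable tertiary cation.
Step 3: Nucleophilic capture of the cation by H2O produces the protonated alcohol (an oxonium ion).
After step 3 the species present is an oxonium ion.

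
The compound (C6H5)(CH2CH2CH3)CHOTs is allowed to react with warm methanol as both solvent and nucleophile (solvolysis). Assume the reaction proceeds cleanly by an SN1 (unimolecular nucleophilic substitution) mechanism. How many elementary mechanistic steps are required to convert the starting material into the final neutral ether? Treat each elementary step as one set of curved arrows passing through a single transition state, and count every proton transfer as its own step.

Step 1: Rate-determining heterolysis of the C–O bond gives TsO⁻ and a secondary carbocation.
(No 1,2-shift: no single shift to an adjacent carbon would give a more stable cation.)
Step 2: CH3OH donates an oxygen lone pair into the empty p orbital of the cation, giving a protonated ether (an oxonium ion).
Step 3: Proton transfer from the O–H of the oxonium ion to a solvent molecule delivers the neutral ether.
Total: 3 elementary steps.

3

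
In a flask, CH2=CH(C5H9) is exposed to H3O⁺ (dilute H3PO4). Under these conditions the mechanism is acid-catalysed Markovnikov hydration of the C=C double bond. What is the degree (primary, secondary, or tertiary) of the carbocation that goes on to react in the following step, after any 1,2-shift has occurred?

tertiary

Step 1: The π electrons of the C=C bond attack a proton of H3O⁺; Markovnikov addition places the new C–H on the less-substituted alkene carbon, so the positive charge ends up on the more-substituted carbon — a secondary carbocation. H2O is released.
Step 2: Carbocation rearrangement: a 1,2-hydride shift from the adjacent cyclopentyl carbon converts the initially-formed secondary cation into the more stable tertiary cation.
The cation rearranges from secondary to tertiary via a 1,2-hydride shift from the adjacent cyclopentyl carbon; the tertiary cation is what reacts next.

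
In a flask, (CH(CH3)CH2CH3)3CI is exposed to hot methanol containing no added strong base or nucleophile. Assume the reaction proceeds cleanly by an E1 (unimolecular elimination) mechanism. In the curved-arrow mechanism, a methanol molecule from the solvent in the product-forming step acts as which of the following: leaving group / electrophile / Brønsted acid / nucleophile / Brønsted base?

Brønsted base

Step 2: A weak base (a methanol molecule from the solvent) removes a proton from a carbon adjacent to the cationic centre; the electrons of that C–H bond become the new π(C=C) bond, giving the alkene.
A methanol molecule from the solvent in the product-forming step accepts a proton in a proton-transfer step — a Brønsted base.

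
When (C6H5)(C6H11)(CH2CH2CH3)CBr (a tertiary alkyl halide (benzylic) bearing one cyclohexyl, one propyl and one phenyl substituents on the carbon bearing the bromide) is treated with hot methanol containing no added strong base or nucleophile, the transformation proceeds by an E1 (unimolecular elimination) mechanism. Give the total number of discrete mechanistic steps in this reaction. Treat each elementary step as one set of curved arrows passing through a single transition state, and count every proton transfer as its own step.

2

Step 1: Ionisation: the C–Br σ-bond cleaves heterolytically; both bonding electrons depart with Br⁻, leaving a tertiary carbocation at the α-carbon.
(No 1,2-shift: no single shift to an adjacent carbon would give a more stable cation.)
Step 2: A methanol molecule (solvent) deprotonates a β-carbon; as the C–H bond breaks, those electrons form the new alkene π bond.
Total: 2 elementary steps.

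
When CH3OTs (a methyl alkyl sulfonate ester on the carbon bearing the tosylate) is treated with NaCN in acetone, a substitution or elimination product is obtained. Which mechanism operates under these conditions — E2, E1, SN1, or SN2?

Conditions: a methyl substrate with a strong nucleophile in the polar aprotic solvent acetone.
These conditions are the textbook signature of the SN2 pathway.
An unhindered substrate with a strong nucleophile in a polar aprotic solvent favours one-step backside displacement.

SN2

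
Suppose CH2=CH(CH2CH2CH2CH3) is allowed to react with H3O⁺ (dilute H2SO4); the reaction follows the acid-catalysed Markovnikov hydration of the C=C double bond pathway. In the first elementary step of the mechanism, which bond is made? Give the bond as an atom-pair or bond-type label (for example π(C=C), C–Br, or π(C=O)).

Step 1: The π electrons of the C=C bond attack a proton of H3O⁺; Markovnikov addition places the new C–H on the less-substituted alkene carbon, so the positive charge ends up on the more-substituted carbon — a secondary carbocation. H2O is released.
The bond formed in this step is the C–H bond.

C–H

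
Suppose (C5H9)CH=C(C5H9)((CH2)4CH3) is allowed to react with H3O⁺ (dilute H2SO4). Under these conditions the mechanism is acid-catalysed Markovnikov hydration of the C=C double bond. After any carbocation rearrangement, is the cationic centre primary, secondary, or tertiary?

tertiary

Step 1: Protonation of the alkene by H3O⁺: the π bond acts as the nucleophile and picks up H⁺, giving the more stable (Markovnikov) tertiary carbocation. H2O is released.
No single 1,2-shift to an adjacent carbon would give a more-substituted cation, so no rearrangement occurs.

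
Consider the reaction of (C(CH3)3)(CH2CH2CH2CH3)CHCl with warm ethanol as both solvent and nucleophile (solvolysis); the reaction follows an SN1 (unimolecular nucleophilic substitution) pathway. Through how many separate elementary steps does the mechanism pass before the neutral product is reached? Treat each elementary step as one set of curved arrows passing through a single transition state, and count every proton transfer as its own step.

Step 1: Rate-determining heterolysis of the C–Cl bond gives Cl⁻ and a secondary carbocation.
Step 2: A methyl group with its bonding pair migrates from the adjacent tert-butyl carbon to the cationic centre — a 1,2-methyl shift — upgrading the secondary cation to a tertiary one.
Step 3: Nucleophilic capture: the oxygen of CH3CH2OH bonds to the cationic carbon, producing an oxonium-ion intermediate.
Step 4: Deprotonation of the oxonium oxygen by solvent ethanol yields the neutral ether.
Total: 4 elementary steps.

4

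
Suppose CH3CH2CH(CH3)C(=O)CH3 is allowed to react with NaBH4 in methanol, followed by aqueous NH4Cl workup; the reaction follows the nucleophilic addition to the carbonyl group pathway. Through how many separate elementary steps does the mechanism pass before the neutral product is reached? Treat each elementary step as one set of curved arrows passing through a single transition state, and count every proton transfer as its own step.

Step 1: Nucleophilic addition: H⁻ (delivered from BH4⁻) adds to the carbonyl carbon, pushing the π(C=O) electron pair onto oxygen and giving a tetrahedral alkoxide.
Step 2: Protonation of the alkoxide by aqueous NH4Cl workup furnishes an alcohol.
Total: 2 elementary steps.

2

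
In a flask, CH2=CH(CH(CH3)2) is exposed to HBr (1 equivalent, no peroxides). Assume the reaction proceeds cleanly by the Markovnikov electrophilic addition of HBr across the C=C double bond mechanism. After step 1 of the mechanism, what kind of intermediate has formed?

Step 1: Electrophilic addition begins with the π(C=C) electrons forming a bond to the proton of HBr. Following Markovnikov's rule, the resulting cation is secondary. The H–Br bond breaks heterolytically, releasing Br⁻.
After step 1 the species present is a secondary carbocation.

secondary carbocation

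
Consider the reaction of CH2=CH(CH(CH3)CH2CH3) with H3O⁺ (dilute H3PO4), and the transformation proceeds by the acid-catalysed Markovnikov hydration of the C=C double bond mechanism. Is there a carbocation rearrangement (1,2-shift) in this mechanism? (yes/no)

yes

The first-formed carbocation is secondary.
The adjacent sec-butyl carbon already bears 2 other carbon substituents and has a hydrogen to migrate; after a 1,2-hydride shift from that carbon the positive charge sits on a tertiary centre.
Tertiary is more stable than secondary, so the shift occurs.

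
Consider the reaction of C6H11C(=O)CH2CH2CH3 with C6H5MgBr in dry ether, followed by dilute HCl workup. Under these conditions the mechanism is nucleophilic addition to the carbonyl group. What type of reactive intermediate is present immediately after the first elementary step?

tetrahedral alkoxide intermediate

Step 1: A lone pair / filled orbital on the carbanion-like carbon of C6H5MgBr attacks the electrophilic carbonyl carbon; the π(C=O) electrons shift onto oxygen, producing a tetrahedral alkoxide intermediate.
After step 1 the species present is a tetrahedral alkoxide intermediate.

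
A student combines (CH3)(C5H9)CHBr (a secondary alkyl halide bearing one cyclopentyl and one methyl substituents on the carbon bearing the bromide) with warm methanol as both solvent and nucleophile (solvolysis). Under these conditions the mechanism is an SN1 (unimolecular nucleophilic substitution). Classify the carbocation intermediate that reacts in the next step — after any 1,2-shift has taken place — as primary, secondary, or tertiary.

tertiary

Step 1: The C–Br bond breaks with both electrons going to the bromide; Br⁻ leaves and a secondary carbocation remains.
Step 2: A 1,2-hydride shift from the adjacent cyclopentyl carbon moves the positive charge from the secondary centre to an adjacent carbon, generating a more stable tertiary carbocation.
The cation rearranges from secondary to tertiary via a 1,2-hydride shift from the adjacent cyclopentyl carbon; the tertiary cation is what reacts next.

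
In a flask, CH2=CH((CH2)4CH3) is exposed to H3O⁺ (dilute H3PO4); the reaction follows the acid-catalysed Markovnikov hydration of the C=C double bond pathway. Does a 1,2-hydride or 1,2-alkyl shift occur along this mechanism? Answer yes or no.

no

The first-formed carbocation is secondary.
No single 1,2-shift to an adjacent carbon would produce a more-substituted cation than the one already present, so no rearrangement occurs.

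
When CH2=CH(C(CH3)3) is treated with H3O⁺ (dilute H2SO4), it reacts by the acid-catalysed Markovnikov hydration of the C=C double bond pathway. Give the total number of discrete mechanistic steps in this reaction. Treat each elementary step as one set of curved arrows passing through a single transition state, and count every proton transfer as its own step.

Step 1: Electrophilic addition begins with the π(C=C) electrons forming a bond to the proton of H3O⁺. Following Markovnikov's rule, the resulting cation is secondary. H2O is released.
Step 2: Carbocation rearrangement: a 1,2-methyl shift from the adjacent tert-butyl carbon converts the initially-formed secondary cation into the more stable tertiary cation.
Step 3: Nucleophilic capture of the cation by H2O produces the protonated alcohol (an oxonium ion).
Step 4: Proton transfer from the O–H of the oxonium ion to H2O completes the catalytic cycle and yields the alcohol.
Total: 4 elementary steps.

4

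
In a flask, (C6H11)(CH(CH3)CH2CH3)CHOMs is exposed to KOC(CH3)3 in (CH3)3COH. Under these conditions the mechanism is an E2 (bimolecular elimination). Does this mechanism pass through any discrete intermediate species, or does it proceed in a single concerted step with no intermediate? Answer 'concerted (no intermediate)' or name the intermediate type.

concerted (no intermediate)

Concerted anti-periplanar elimination: (CH3)3CO⁻ abstracts a β-H while MsO⁻ leaves, and the C–H electrons become the new C=C π bond — all in a single transition state.
All bond changes occur in one transition state; no discrete intermediate is formed.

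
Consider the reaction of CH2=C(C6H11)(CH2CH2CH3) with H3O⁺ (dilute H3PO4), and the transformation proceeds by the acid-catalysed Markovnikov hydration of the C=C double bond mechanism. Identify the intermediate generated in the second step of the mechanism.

Step 1: Electrophilic addition begins with the π(C=C) electrons forming a bond to the proton of H3O⁺. Following Markovnikov's rule, the resulting cation is tertiary. H2O is released.
Step 2: Nucleophilic capture of the cation by H2O produces the protonated alcohol (an oxonium ion).
After step 2 the species present is an oxonium ion.

oxonium ion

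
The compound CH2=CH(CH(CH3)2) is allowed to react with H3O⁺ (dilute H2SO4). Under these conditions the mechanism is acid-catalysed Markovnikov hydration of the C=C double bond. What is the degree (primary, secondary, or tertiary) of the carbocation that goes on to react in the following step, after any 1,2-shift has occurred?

tertiary

Step 1: The π electrons of the C=C bond attack a proton of H3O⁺; Markovnikov addition places the new C–H on the less-substituted alkene carbon, so the positive charge ends up on the more-substituted carbon — a secondary carbocation. H2O is released.
Step 2: A 1,2-hydride shift from the adjacent isopropyl carbon moves the positive charge from the secondary centre to an adjacent carbon, generating a more stable tertiary carbocation.
The cation rearranges from secondary to tertiary via a 1,2-hydride shift from the adjacent isopropyl carbon; the tertiary cation is what reacts next.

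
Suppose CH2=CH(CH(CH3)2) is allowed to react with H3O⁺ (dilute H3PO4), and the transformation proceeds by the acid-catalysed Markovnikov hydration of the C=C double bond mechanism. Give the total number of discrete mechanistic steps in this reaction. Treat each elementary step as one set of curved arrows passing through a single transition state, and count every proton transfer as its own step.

4

Step 1: Protonation of the alkene by H3O⁺: the π bond acts as the nucleophile and picks up H⁺, giving the more stable (Markovnikov) secondary carbocation. H2O is released.
Step 2: A 1,2-hydride shift from the adjacent isopropyl carbon moves the positive charge from the secondary centre to an adjacent carbon, generating a more stable tertiary carbocation.
Step 3: Nucleophilic capture of the cation by H2O produces the protonated alcohol (an oxonium ion).
Step 4: Deprotonation of the oxonium ion by a water molecule delivers the neutral alcohol and regenerates the acid catalyst.
Total: 4 elementary steps.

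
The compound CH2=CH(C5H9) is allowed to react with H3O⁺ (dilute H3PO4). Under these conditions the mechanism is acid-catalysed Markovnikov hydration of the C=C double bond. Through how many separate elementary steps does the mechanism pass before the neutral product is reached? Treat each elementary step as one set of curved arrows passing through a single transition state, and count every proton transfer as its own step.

4

Step 1: Protonation of the alkene by H3O⁺: the π bond acts as the nucleophile and picks up H⁺, giving the more stable (Markovnikov) secondary carbocation. H2O is released.
Step 2: A 1,2-hydride shift from the adjacent cyclopentyl carbon moves the positive charge from the secondary centre to an adjacent carbon, generating a more stable tertiary carbocation.
Step 3: Nucleophilic capture of the cation by H2O produces the protonated alcohol (an oxonium ion).
Step 4: Deprotonation of the oxonium ion by a water molecule delivers the neutral alcohol and regenerates the acid catalyst.
Total: 4 elementary steps.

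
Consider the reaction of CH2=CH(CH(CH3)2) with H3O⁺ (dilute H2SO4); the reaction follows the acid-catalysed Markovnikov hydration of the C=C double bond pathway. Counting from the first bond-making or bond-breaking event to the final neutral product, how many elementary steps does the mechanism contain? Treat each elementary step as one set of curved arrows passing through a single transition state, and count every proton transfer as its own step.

4

Step 1: Protonation of the alkene by H3O⁺: the π bond acts as the nucleophile and picks up H⁺, giving the more stable (Markovnikov) secondary carbocation. H2O is released.
Step 2: Carbocation rearrangement: a 1,2-hydride shift from the adjacent isopropyl carbon converts the initially-formed secondary cation into the more stable tertiary cation.
Step 3: Water acts as the nucleophile: an oxygen lone pair bonds to the cationic carbon, giving an oxonium-ion intermediate.
Step 4: Deprotonation of the oxonium ion by a water molecule delivers the neutral alcohol and regenerates the acid catalyst.
Total: 4 elementary steps.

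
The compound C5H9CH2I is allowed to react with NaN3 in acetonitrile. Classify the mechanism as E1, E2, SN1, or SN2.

Conditions: a primary substrate with a strong nucleophile in the polar aprotic solvent acetonitrile.
These conditions are the textbook signature of the SN2 pathway.
An unhindered substrate with a strong nucleophile in a polar aprotic solvent favours one-step backside displacement.

SN2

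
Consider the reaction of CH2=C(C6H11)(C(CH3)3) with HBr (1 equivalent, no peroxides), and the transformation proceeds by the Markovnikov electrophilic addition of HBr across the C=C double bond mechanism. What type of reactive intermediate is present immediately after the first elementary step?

tertiary carbocation

Step 1: Electrophilic addition begins with the π(C=C) electrons forming a bond to the proton of HBr. Following Markovnikov's rule, the resulting cation is tertiary. The H–Br bond breaks heterolytically, releasing Br⁻.
After step 1 the species present is a tertiary carbocation.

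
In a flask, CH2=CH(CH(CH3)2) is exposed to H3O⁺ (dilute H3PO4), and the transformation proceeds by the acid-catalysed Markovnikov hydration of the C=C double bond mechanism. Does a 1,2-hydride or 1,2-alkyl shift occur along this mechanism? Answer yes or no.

yes

The first-formed carbocation is secondary.
The adjacent isopropyl carbon already bears 2 other carbon substituents and has a hydrogen to migrate; after a 1,2-hydride shift from that carbon the positive charge sits on a tertiary centre.
Tertiary is more stable than secondary, so the shift occurs.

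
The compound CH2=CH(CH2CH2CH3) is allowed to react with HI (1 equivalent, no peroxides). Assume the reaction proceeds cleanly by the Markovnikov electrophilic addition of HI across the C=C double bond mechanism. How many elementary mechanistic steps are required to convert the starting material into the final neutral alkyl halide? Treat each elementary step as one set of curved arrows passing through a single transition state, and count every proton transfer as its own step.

2

Step 1: The π electrons of the C=C bond attack a proton of HI; Markovnikov addition places the new C–H on the less-substituted alkene carbon, so the positive charge ends up on the more-substituted carbon — a secondary carbocation. The H–I bond breaks heterolytically, releasing I⁻.
(No 1,2-shift: no single shift to an adjacent carbon would give a more stable cation.)
Step 2: Nucleophilic attack by I⁻ on the carbocation completes the addition, giving R–I.
Total: 2 elementary steps.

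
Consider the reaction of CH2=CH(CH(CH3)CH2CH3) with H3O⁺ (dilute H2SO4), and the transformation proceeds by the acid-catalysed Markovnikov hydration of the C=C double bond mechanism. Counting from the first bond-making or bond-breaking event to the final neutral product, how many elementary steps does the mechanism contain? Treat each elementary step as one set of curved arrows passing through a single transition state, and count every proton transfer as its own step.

Step 1: The π electrons of the C=C bond attack a proton of H3O⁺; Markovnikov addition places the new C–H on the less-substituted alkene carbon, so the positive charge ends up on the more-substituted carbon — a secondary carbocation. H2O is released.
Step 2: Carbocation rearrangement: a 1,2-hydride shift from the adjacent sec-butyl carbon converts the initially-formed secondary cation into the more stable tertiary cation.
Step 3: Nucleophilic capture of the cation by H2O produces the protonated alcohol (an oxonium ion).
Step 4: H2O removes a proton from the oxonium oxygen, regenerating H3O⁺ and giving the neutral alcohol.
Total: 4 elementary steps.

4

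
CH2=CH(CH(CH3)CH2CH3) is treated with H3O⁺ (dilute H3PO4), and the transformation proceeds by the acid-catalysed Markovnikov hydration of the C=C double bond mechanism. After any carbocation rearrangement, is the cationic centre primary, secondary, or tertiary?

tertiary

Step 1: Electrophilic addition begins with the π(C=C) electrons forming a bond to the proton of H3O⁺. Following Markovnikov's rule, the resulting cation is secondary. H2O is released.
Step 2: A 1,2-hydride shift from the adjacent sec-butyl carbon moves the positive charge from the secondary centre to an adjacent carbon, generating a more stable tertiary carbocation.
The cation rearranges from secondary to tertiary via a 1,2-hydride shift from the adjacent sec-butyl carbon; the tertiary cation is what reacts next.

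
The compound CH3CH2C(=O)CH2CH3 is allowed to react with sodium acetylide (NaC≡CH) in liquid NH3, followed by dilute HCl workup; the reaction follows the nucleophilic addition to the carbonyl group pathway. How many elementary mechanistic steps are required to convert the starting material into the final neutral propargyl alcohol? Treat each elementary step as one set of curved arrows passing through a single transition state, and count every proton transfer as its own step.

2

Step 1: A lone pair / filled orbital on HC≡C⁻ attacks the electrophilic carbonyl carbon; the π(C=O) electrons shift onto oxygen, producing a tetrahedral alkoxide intermediate.
Step 2: The alkoxide picks up a proton during dilute HCl workup to yield a propargyl alcohol.
Total: 2 elementary steps.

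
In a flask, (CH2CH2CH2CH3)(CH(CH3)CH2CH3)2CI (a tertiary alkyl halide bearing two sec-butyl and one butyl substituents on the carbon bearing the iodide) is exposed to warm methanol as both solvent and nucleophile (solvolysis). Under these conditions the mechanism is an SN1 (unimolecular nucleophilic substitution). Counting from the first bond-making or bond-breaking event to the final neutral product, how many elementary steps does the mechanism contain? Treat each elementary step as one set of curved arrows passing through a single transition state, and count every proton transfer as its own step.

3

Step 1: The C–I bond breaks with both electrons going to the iodide; I⁻ leaves and a tertiary carbocation remains.
(No 1,2-shift: no single shift to an adjacent carbon would give a more stable cation.)
Step 2: CH3OH donates an oxygen lone pair into the empty p orbital of the cation, giving a protonated ether (an oxonium ion).
Step 3: Proton transfer from the O–H of the oxonium ion to a solvent molecule delivers the neutral ether.
Total: 3 elementary steps.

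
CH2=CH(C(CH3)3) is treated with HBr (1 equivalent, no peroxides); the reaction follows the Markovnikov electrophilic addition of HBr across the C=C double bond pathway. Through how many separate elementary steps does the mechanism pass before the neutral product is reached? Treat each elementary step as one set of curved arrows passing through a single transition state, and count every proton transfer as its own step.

3

Step 1: Protonation of the alkene by HBr: the π bond acts as the nucleophile and picks up H⁺, giving the more stable (Markovnikov) secondary carbocation. The H–Br bond breaks heterolytically, releasing Br⁻.
Step 2: Carbocation rearrangement: a 1,2-methyl shift from the adjacent tert-butyl carbon converts the initially-formed secondary cation into the more stable tertiary cation.
Step 3: Nucleophilic attack by Br⁻ on the carbocation completes the addition, giving R–Br.
Total: 3 elementary steps.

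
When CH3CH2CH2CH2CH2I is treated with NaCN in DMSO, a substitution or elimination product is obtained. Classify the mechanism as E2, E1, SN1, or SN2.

Conditions: a primary substrate with a strong nucleophile in the polar aprotic solvent DMSO.
These conditions are the textbook signature of the SN2 pathway.
An unhindered substrate with a strong nucleophile in a polar aprotic solvent favours one-step backside displacement.

SN2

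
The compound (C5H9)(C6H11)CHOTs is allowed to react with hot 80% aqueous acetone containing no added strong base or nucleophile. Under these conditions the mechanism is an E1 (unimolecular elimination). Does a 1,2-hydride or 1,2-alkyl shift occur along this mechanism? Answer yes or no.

yes

The first-formed carbocation is secondary.
The adjacent cyclohexyl carbon already bears 2 other carbon substituents and has a hydrogen to migrate; after a 1,2-hydride shift from that carbon the positive charge sits on a tertiary centre.
Tertiary is more stable than secondary, so the shift occurs.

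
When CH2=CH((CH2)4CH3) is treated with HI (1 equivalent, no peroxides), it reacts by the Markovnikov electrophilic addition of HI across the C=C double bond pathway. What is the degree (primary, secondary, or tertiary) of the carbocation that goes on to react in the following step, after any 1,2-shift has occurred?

Step 1: Electrophilic addition begins with the π(C=C) electrons forming a bond to the proton of HI. Following Markovnikov's rule, the resulting cation is secondary. The H–I bond breaks heterolytically, releasing I⁻.
No single 1,2-shift to an adjacent carbon would give a more-substituted cation, so no rearrangement occurs.

secondary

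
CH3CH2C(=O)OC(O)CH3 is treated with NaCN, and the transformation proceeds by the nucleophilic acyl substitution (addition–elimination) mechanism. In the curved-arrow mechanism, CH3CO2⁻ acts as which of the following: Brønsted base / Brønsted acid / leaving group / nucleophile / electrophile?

leaving group

Step 2: An oxygen lone pair re-forms the C=O π bond as the C–O σ-bond breaks; CH3CO2⁻ is expelled.
CH3CO2⁻ departs with both electrons of the breaking σ-bond — that is the definition of a leaving group.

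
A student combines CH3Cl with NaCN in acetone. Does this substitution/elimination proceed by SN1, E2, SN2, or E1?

SN2

Conditions: a methyl substrate with a strong nucleophile in the polar aprotic solvent acetone.
These conditions are the textbook signature of the SN2 pathway.
An unhindered substrate with a strong nucleophile in a polar aprotic solvent favours one-step backside displacement.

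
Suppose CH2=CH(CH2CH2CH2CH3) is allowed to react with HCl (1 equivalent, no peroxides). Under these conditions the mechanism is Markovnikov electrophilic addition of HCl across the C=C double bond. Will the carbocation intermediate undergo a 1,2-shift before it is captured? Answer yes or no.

The first-formed carbocation is secondary.
No single 1,2-shift to an adjacent carbon would produce a more-substituted cation than the one already present, so no rearrangement occurs.

no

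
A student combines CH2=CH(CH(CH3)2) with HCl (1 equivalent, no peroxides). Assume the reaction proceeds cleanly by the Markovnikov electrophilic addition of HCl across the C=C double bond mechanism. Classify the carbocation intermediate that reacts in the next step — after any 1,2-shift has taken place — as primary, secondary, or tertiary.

tertiary

Step 1: Electrophilic addition begins with the π(C=C) electrons forming a bond to the proton of HCl. Following Markovnikov's rule, the resulting cation is secondary. The H–Cl bond breaks heterolytically, releasing Cl⁻.
Step 2: A hydride (H with its bonding pair) migrates from the adjacent isopropyl carbon to the cationic centre — a 1,2-hydride shift — upgrading the secondary cation to a tertiary one.
The cation rearranges from secondary to tertiary via a 1,2-hydride shift from the adjacent isopropyl carbon; the tertiary cation is what reacts next.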